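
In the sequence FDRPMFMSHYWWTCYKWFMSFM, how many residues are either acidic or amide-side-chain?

Acidic: D, E. Amide-side-chain: N, Q.
Acidic residues here: D2 (1).
Amide-side-chain residues here: none (0).
The two groups share no amino acid, so total = 1 + 0 = 1.

1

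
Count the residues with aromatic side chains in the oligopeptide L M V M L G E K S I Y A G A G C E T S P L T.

F, W, and Y each carry an aromatic ring on the side chain.
Matching residues: Y11.

1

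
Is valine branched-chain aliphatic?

V, L, and I make up the branched-chain aliphatic group.
Valine is in this group.

Yes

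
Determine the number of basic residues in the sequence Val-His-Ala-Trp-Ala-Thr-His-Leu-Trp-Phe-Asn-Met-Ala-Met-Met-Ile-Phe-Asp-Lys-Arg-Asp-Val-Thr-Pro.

The basic amino acids are Lys (K), Arg (R), and His (H).
Matching residues: His2, His7, Lys19, Arg20.

4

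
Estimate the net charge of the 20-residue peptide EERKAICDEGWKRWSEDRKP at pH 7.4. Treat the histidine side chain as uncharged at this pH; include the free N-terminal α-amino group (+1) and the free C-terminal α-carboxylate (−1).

0

Near pH 7.4, K and R contribute +1 each, D and E contribute −1 each, and every other side chain (His included, as stated) is uncharged.
Positive (K, R): R3, K4, K12, R13, R18, K19 → +6.
Negative (D, E): E1, E2, D8, E9, E16, D17 → −6.
The N-terminus (+1) and C-terminus (−1) cancel.
Net charge = (+6) + (−6) = 0.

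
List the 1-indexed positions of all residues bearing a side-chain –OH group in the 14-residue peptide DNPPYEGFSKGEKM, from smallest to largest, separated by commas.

5, 9

Serine (S), threonine (T), and tyrosine (Y) each carry a hydroxyl group on the side chain.
Matching residues: Y5, S9.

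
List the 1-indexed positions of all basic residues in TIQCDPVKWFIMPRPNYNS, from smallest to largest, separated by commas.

The basic amino acids are Lys (K), Arg (R), and His (H).
Matching residues: K8, R14.

8, 14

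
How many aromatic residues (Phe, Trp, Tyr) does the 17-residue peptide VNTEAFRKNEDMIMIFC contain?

Matching residues: F6, F16.

2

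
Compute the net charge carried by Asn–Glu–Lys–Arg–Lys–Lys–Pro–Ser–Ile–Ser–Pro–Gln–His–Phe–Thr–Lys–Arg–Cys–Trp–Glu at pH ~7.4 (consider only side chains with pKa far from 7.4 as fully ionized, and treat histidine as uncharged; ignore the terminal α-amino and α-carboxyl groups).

+4

Near pH 7.4, K and R contribute +1 each, D and E contribute −1 each, and every other side chain (His included, as stated) is uncharged.
Positive (K, R): Lys3, Arg4, Lys5, Lys6, Lys16, Arg17 → +6.
Negative (D, E): Glu2, Glu20 → −2.
Net charge = (+6) + (−2) = +4.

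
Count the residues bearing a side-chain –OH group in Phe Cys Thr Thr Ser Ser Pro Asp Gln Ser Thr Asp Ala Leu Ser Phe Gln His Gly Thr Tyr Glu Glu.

9

The –OH-bearing residues are Ser, Thr (aliphatic alcohols), and Tyr (phenol).
Matching residues: Thr3, Thr4, Ser5, Ser6, Ser10, Thr11, Ser15, Thr20, Tyr21.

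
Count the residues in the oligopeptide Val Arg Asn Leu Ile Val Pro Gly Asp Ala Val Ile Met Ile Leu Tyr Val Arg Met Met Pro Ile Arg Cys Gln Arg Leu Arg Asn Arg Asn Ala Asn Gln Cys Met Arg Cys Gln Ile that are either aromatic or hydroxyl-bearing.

Aromatic: F, W, Y. Hydroxyl-bearing: S, T, Y.
Aromatic residues here: Tyr16 (1).
Hydroxyl-bearing residues here: Tyr16 (1).
Y is in both groups, so the 1 Y residue must not be double-counted.
Total = 1 + 1 − 1 = 1.

1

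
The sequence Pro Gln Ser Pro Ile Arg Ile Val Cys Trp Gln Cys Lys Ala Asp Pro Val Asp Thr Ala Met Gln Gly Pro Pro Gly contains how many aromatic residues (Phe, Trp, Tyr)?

Matching residues: Trp10.

1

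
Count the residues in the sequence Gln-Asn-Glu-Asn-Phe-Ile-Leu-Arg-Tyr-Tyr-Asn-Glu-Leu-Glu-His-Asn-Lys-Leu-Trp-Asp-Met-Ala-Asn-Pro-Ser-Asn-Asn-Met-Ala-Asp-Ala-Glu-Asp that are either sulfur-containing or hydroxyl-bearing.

5

Sulfur-containing: C, M. Hydroxyl-bearing: S, T, Y.
Sulfur-containing residues here: Met21, Met28 (2).
Hydroxyl-bearing residues here: Tyr9, Tyr10, Ser25 (3).
The two groups share no amino acid, so total = 2 + 3 = 5.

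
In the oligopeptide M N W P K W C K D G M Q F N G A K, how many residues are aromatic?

F, W, and Y each carry an aromatic ring on the side chain.
Matching residues: W3, W6, F13.

3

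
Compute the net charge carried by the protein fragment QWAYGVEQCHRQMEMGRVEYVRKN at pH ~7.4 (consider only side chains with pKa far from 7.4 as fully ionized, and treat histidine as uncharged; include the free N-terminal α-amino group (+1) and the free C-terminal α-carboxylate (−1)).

The side chains ionized at physiological pH are Lys/Arg (+1) and Asp/Glu (−1); with His treated as neutral, nothing else contributes.
Positive (K, R): R11, R17, R22, K23 → +4.
Negative (D, E): E7, E14, E19 → −3.
The N-terminus (+1) and C-terminus (−1) cancel.
Net charge = (+4) + (−3) = +1.

+1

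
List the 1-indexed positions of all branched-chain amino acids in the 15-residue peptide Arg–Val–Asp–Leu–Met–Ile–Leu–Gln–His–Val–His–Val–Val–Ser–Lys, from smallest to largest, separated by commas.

2, 4, 6, 7, 10, 12, 13

Valine (V), leucine (L), and isoleucine (I) are the branched-chain amino acids.
Matching residues: Val2, Leu4, Ile6, Leu7, Val10, Val12, Val13.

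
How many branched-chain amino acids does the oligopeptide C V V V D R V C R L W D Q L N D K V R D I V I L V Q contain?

12

The BCAAs are Val, Leu, and Ile — aliphatic side chains with a branch point.
Matching residues: V2, V3, V4, V7, L10, L14, V18, I21, V22, I23, L24, V25.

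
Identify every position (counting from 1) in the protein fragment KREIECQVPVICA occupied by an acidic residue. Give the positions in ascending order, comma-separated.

Matching residues: E3, E5.

3, 5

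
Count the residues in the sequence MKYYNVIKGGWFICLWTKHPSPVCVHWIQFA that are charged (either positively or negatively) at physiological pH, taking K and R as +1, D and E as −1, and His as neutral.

3

Charged side chains at pH ~7.4: K, R (positive); D, E (negative).
Matching residues: K2, K8, K18.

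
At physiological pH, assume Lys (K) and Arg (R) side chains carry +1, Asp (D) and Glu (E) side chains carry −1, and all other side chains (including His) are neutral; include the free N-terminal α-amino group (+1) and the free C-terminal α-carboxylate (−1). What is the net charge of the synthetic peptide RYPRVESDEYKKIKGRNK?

Positive (K, R): R1, R4, K11, K12, K14, R16, K18 → +7.
Negative (D, E): E6, D8, E9 → −3.
The N-terminus (+1) and C-terminus (−1) cancel.
Net charge = (+7) + (−3) = +4.

+4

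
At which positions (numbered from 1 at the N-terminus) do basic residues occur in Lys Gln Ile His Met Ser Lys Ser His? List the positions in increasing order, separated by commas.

1, 4, 7, 9

Lysine (K), arginine (R), and histidine (H) have basic, nitrogen-containing side chains.
Matching residues: Lys1, His4, Lys7, His9.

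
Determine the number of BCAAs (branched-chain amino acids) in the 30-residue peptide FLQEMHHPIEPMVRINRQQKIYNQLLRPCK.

7

Valine (V), leucine (L), and isoleucine (I) are the branched-chain amino acids.
Matching residues: L2, I9, V13, I15, I21, L25, L26.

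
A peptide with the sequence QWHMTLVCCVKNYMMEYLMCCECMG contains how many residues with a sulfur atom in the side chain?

Only Cys (C) and Met (M) have a sulfur atom in the side chain.
Matching residues: M4, C8, C9, M14, M15, M19, C20, C21, C23, M24.

10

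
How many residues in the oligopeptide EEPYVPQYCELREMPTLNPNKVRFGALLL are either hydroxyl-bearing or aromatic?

4

Hydroxyl-bearing: S, T, Y. Aromatic: F, W, Y.
Hydroxyl-bearing residues here: Y4, Y8, T16 (3).
Aromatic residues here: Y4, Y8, F24 (3).
Y is in both groups, so the 2 Y residues must not be double-counted.
Total = 3 + 3 − 2 = 4.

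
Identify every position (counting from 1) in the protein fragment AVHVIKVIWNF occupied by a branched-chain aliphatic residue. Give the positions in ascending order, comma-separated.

Matching residues: V2, V4, I5, V7, I8.

2, 4, 5, 7, 8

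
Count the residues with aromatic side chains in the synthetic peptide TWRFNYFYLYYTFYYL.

The aromatic amino acids are Phe (F, benzyl), Trp (W, indole), and Tyr (Y, phenol).
Matching residues: W2, F4, Y6, F7, Y8, Y10, Y11, F13, Y14, Y15.

10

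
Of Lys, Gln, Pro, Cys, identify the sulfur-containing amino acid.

Cys

Cysteine (C, thiol) and methionine (M, thioether) are the two sulfur-containing amino acids.
Of the listed options, only Cys belongs to this group.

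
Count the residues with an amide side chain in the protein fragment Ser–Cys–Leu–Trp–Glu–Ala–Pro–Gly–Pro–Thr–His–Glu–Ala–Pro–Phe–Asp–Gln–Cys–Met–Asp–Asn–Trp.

The amide-side-chain residues are Asn (N) and Gln (Q).
Matching residues: Gln17, Asn21.

2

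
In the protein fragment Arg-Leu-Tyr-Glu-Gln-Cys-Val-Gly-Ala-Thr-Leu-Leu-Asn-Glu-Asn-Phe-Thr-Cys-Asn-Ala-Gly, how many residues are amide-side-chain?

4

The amide-side-chain residues are Asn (N) and Gln (Q).
Matching residues: Gln5, Asn13, Asn15, Asn19.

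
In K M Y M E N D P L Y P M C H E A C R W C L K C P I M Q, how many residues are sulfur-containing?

Only Cys (C) and Met (M) have a sulfur atom in the side chain.
Matching residues: M2, M4, M12, C13, C17, C20, C23, M26.

8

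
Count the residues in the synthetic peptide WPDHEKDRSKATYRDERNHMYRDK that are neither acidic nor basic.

Acidic: D, E. Basic: K, R, H. All other residues are neither.
Matching residues: W1, P2, S9, A11, T12, Y13, N18, M20, Y21.

9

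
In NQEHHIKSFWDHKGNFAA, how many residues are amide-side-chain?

Only N (asparagine) and Q (glutamine) carry a side-chain carboxamide.
Matching residues: N1, Q2, N15.

3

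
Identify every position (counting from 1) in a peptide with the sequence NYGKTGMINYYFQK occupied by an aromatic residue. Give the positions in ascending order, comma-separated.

F, W, and Y each carry an aromatic ring on the side chain.
Matching residues: Y2, Y10, Y11, F12.

2, 10, 11, 12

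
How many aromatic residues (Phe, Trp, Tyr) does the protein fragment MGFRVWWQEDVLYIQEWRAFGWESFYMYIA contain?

Matching residues: F3, W6, W7, Y13, W17, F20, W22, F25, Y26, Y28.

10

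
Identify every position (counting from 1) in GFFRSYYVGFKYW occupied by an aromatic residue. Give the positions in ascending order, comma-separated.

F, W, and Y each carry an aromatic ring on the side chain.
Matching residues: F2, F3, Y6, Y7, F10, Y12, W13.

2, 3, 6, 7, 10, 12, 13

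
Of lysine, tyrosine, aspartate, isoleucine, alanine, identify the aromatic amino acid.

tyrosine

The aromatic amino acids are Phe (F, benzyl), Trp (W, indole), and Tyr (Y, phenol).
Of the listed options, only tyrosine belongs to this group.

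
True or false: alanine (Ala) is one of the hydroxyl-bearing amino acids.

Serine (S), threonine (T), and tyrosine (Y) each carry a hydroxyl group on the side chain.
Alanine is not in this group.

False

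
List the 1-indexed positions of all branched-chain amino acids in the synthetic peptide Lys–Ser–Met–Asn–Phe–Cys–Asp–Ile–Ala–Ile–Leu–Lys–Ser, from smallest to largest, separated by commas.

The BCAAs are Val, Leu, and Ile — aliphatic side chains with a branch point.
Matching residues: Ile8, Ile10, Leu11.

8, 10, 11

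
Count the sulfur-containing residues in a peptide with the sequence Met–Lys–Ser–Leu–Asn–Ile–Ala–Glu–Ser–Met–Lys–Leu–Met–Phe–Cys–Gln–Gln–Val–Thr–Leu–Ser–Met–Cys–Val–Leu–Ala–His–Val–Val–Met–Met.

Only Cys (C) and Met (M) have a sulfur atom in the side chain.
Matching residues: Met1, Met10, Met13, Cys15, Met22, Cys23, Met30, Met31.

8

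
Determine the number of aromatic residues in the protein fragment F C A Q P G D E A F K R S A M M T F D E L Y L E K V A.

4

The aromatic amino acids are Phe (F, benzyl), Trp (W, indole), and Tyr (Y, phenol).
Matching residues: F1, F10, F18, Y22.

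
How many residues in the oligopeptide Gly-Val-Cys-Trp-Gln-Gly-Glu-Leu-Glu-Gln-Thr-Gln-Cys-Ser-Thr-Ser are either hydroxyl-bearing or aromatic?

Hydroxyl-bearing: S, T, Y. Aromatic: F, W, Y.
Hydroxyl-bearing residues here: Thr11, Ser14, Thr15, Ser16 (4).
Aromatic residues here: Trp4 (1).
(Y belongs to both groups, but none appear in this sequence.) Total = 4 + 1 = 5.

5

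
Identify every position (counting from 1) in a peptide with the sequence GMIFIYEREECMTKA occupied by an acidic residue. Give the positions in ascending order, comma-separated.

7, 9, 10

The acidic residues are Asp (D) and Glu (E), whose side chains end in a carboxylate group.
Matching residues: E7, E9, E10.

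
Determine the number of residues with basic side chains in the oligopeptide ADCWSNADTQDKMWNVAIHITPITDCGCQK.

K, R, and H are the three residues with basic side chains (ε-amine, guanidinium, and imidazole respectively).
Matching residues: K12, H19, K30.

3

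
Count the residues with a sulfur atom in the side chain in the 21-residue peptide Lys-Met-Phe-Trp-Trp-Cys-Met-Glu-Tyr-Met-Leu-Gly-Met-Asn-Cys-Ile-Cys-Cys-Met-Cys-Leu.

10

Cysteine (C, thiol) and methionine (M, thioether) are the two sulfur-containing amino acids.
Matching residues: Met2, Cys6, Met7, Met10, Met13, Cys15, Cys17, Cys18, Met19, Cys20.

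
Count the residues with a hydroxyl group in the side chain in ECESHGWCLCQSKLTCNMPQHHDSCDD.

4

S, T, and Y are the three residues with a side-chain hydroxyl.
Matching residues: S4, S12, T15, S24.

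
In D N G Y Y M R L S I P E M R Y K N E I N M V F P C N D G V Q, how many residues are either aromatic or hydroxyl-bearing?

5

Aromatic: F, W, Y. Hydroxyl-bearing: S, T, Y.
Aromatic residues here: Y4, Y5, Y15, F23 (4).
Hydroxyl-bearing residues here: Y4, Y5, S9, Y15 (4).
Y is in both groups, so the 3 Y residues must not be double-counted.
Total = 4 + 4 − 3 = 5.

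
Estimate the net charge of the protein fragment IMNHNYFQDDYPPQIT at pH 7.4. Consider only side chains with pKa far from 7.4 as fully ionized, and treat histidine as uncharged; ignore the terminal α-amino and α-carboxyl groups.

-2

Near pH 7.4, K and R contribute +1 each, D and E contribute −1 each, and every other side chain (His included, as stated) is uncharged.
Positive (K, R): none → +0.
Negative (D, E): D9, D10 → −2.
Net charge = (+0) + (−2) = −2.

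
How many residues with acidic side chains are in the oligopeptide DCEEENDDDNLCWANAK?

7

Aspartate (D) and glutamate (E) have carboxylic-acid side chains and are the acidic amino acids.
Matching residues: D1, E3, E4, E5, D7, D8, D9.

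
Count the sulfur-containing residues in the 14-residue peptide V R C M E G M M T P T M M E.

Cysteine (C, thiol) and methionine (M, thioether) are the two sulfur-containing amino acids.
Matching residues: C3, M4, M7, M8, M12, M13.

6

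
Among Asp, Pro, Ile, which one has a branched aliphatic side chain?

Ile

V, L, and I make up the branched-chain aliphatic group.
Of the listed options, only Ile belongs to this group.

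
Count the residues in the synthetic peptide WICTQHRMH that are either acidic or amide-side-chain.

Acidic: D, E. Amide-side-chain: N, Q.
Acidic residues here: none (0).
Amide-side-chain residues here: Q5 (1).
The two groups share no amino acid, so total = 0 + 1 = 1.

1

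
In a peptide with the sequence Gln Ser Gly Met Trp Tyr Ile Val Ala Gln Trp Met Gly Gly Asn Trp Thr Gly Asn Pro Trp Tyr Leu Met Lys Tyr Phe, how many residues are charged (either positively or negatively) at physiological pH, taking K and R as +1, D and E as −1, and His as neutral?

1

Charged side chains at pH ~7.4: K, R (positive); D, E (negative).
Matching residues: Lys25.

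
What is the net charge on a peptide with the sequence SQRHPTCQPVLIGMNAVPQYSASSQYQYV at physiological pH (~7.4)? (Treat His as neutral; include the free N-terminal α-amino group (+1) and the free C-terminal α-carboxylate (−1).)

+1

At pH ~7.4 the Lys and Arg side chains are protonated (+1), the Asp and Glu side chains are deprotonated (−1), and with His taken as neutral all other side chains carry no charge.
Positive (K, R): R3 → +1.
Negative (D, E): none → −0.
The N-terminus (+1) and C-terminus (−1) cancel.
Net charge = (+1) + (−0) = +1.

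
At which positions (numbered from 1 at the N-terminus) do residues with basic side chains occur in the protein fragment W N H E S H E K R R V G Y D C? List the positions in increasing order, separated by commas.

3, 6, 8, 9, 10

The basic amino acids are Lys (K), Arg (R), and His (H).
Matching residues: H3, H6, K8, R9, R10.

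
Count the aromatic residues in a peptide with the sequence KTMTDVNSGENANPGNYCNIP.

1

Phenylalanine (F), tryptophan (W), and tyrosine (Y) have aromatic ring side chains.
Matching residues: Y17.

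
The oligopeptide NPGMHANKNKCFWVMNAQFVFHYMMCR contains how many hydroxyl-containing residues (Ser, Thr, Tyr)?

1

Matching residues: Y23.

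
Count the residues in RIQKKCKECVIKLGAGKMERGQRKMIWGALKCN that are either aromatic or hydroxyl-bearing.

Aromatic: F, W, Y. Hydroxyl-bearing: S, T, Y.
Aromatic residues here: W27 (1).
Hydroxyl-bearing residues here: none (0).
(Y belongs to both groups, but none appear in this sequence.) Total = 1 + 0 = 1.

1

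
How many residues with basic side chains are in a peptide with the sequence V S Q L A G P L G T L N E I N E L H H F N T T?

2

The basic amino acids are Lys (K), Arg (R), and His (H).
Matching residues: H18, H19.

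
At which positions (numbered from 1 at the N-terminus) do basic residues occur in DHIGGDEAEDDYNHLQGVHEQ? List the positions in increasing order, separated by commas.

Lysine (K), arginine (R), and histidine (H) have basic, nitrogen-containing side chains.
Matching residues: H2, H14, H19.

2, 14, 19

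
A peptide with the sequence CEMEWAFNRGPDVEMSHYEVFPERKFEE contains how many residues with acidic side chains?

8

The acidic residues are Asp (D) and Glu (E), whose side chains end in a carboxylate group.
Matching residues: E2, E4, D12, E14, E19, E23, E27, E28.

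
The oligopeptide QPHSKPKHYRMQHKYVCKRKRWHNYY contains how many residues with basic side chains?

The basic amino acids are Lys (K), Arg (R), and His (H).
Matching residues: H3, K5, K7, H8, R10, H13, K14, K18, R19, K20, R21, H23.

12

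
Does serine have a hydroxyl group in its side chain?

Yes

S, T, and Y are the three residues with a side-chain hydroxyl.
Serine is in this group.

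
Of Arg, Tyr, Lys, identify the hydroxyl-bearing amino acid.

The –OH-bearing residues are Ser, Thr (aliphatic alcohols), and Tyr (phenol).
Of the listed options, only Tyr belongs to this group.

Tyr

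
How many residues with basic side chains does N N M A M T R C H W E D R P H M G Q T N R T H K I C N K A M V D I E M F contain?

8

K, R, and H are the three residues with basic side chains (ε-amine, guanidinium, and imidazole respectively).
Matching residues: R7, H9, R13, H15, R21, H23, K24, K28.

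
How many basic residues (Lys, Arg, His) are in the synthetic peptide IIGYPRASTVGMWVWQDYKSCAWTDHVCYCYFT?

3

Matching residues: R6, K19, H26.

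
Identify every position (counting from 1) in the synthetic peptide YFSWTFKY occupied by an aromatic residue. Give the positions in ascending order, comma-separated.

1, 2, 4, 6, 8

Phenylalanine (F), tryptophan (W), and tyrosine (Y) have aromatic ring side chains.
Matching residues: Y1, F2, W4, F6, Y8.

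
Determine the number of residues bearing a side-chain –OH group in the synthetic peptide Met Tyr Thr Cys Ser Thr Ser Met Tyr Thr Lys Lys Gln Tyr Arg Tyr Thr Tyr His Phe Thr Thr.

13

S, T, and Y are the three residues with a side-chain hydroxyl.
Matching residues: Tyr2, Thr3, Ser5, Thr6, Ser7, Tyr9, Thr10, Tyr14, Tyr16, Thr17, Tyr18, Thr21, Thr22.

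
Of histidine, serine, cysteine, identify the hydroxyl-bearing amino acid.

The –OH-bearing residues are Ser, Thr (aliphatic alcohols), and Tyr (phenol).
Of the listed options, only serine belongs to this group.

serine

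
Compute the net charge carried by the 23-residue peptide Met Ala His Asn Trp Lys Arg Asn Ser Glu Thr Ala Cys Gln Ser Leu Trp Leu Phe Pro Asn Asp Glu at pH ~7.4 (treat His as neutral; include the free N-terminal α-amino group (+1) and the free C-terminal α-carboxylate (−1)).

Near pH 7.4, K and R contribute +1 each, D and E contribute −1 each, and every other side chain (His included, as stated) is uncharged.
Positive (K, R): Lys6, Arg7 → +2.
Negative (D, E): Glu10, Asp22, Glu23 → −3.
The N-terminus (+1) and C-terminus (−1) cancel.
Net charge = (+2) + (−3) = −1.

-1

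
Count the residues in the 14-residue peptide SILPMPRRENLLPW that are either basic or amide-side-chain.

Basic: H, K, R. Amide-side-chain: N, Q.
Basic residues here: R7, R8 (2).
Amide-side-chain residues here: N10 (1).
The two groups share no amino acid, so total = 2 + 1 = 3.

3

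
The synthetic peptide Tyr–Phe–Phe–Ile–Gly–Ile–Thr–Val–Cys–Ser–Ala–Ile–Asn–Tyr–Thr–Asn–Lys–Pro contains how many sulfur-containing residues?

1

The sulfur-bearing residues are cysteine (–SH) and methionine (–S–CH₃).
Matching residues: Cys9.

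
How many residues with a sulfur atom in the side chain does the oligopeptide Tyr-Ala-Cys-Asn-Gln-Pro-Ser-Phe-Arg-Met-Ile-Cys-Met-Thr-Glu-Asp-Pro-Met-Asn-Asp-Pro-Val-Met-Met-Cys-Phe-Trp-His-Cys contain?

The sulfur-bearing residues are cysteine (–SH) and methionine (–S–CH₃).
Matching residues: Cys3, Met10, Cys12, Met13, Met18, Met23, Met24, Cys25, Cys29.

9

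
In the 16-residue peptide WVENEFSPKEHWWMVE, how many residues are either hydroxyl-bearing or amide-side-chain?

Hydroxyl-bearing: S, T, Y. Amide-side-chain: N, Q.
Hydroxyl-bearing residues here: S7 (1).
Amide-side-chain residues here: N4 (1).
The two groups share no amino acid, so total = 1 + 1 = 2.

2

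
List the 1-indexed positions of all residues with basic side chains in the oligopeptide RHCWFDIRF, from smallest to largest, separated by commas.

The basic amino acids are Lys (K), Arg (R), and His (H).
Matching residues: R1, H2, R8.

1, 2, 8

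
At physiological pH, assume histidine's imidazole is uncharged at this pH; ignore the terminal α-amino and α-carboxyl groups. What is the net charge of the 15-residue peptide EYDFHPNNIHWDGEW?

At pH ~7.4 the Lys and Arg side chains are protonated (+1), the Asp and Glu side chains are deprotonated (−1), and with His taken as neutral all other side chains carry no charge.
Positive (K, R): none → +0.
Negative (D, E): E1, D3, D12, E14 → −4.
Net charge = (+0) + (−4) = −4.

-4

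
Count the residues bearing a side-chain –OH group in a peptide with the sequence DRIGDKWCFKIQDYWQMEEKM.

S, T, and Y are the three residues with a side-chain hydroxyl.
Matching residues: Y14.

1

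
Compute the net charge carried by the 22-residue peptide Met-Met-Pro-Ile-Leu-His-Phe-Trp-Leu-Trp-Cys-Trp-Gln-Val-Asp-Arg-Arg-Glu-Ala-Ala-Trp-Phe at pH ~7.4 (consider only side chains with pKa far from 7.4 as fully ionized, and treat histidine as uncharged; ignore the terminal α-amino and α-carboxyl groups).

0

At pH ~7.4 the Lys and Arg side chains are protonated (+1), the Asp and Glu side chains are deprotonated (−1), and with His taken as neutral all other side chains carry no charge.
Positive (K, R): Arg16, Arg17 → +2.
Negative (D, E): Asp15, Glu18 → −2.
Net charge = (+2) + (−2) = 0.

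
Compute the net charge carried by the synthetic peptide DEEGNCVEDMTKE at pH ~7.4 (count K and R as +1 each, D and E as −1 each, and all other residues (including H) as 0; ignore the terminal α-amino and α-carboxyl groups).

-5

Positive (K, R): K12 → +1.
Negative (D, E): D1, E2, E3, E8, D9, E13 → −6.
Net charge = (+1) + (−6) = −5.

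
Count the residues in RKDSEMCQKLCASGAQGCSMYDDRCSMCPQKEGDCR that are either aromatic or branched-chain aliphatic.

Aromatic: F, W, Y. Branched-chain aliphatic: I, L, V.
Aromatic residues here: Y21 (1).
Branched-chain aliphatic residues here: L10 (1).
The two groups share no amino acid, so total = 1 + 1 = 2.

2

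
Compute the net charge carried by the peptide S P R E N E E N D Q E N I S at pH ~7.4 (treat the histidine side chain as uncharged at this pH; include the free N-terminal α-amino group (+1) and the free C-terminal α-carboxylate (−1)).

At pH ~7.4 the Lys and Arg side chains are protonated (+1), the Asp and Glu side chains are deprotonated (−1), and with His taken as neutral all other side chains carry no charge.
Positive (K, R): R3 → +1.
Negative (D, E): E4, E6, E7, D9, E11 → −5.
The N-terminus (+1) and C-terminus (−1) cancel.
Net charge = (+1) + (−5) = −4.

-4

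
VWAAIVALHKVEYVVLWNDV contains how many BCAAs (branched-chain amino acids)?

9

V, L, and I make up the branched-chain aliphatic group.
Matching residues: V1, I5, V6, L8, V11, V14, V15, L16, V20.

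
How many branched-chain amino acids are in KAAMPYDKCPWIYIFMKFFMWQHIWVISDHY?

Valine (V), leucine (L), and isoleucine (I) are the branched-chain amino acids.
Matching residues: I12, I14, I24, V26, I27.

5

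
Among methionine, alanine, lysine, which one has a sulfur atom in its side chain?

The sulfur-bearing residues are cysteine (–SH) and methionine (–S–CH₃).
Of the listed options, only methionine belongs to this group.

methionine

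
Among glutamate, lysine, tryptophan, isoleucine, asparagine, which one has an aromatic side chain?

tryptophan

F, W, and Y each carry an aromatic ring on the side chain.
Of the listed options, only tryptophan belongs to this group.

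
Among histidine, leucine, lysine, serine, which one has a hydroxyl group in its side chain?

serine

S, T, and Y are the three residues with a side-chain hydroxyl.
Of the listed options, only serine belongs to this group.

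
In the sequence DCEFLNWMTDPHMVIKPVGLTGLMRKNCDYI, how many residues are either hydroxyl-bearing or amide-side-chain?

5

Hydroxyl-bearing: S, T, Y. Amide-side-chain: N, Q.
Hydroxyl-bearing residues here: T9, T21, Y30 (3).
Amide-side-chain residues here: N6, N27 (2).
The two groups share no amino acid, so total = 3 + 2 = 5.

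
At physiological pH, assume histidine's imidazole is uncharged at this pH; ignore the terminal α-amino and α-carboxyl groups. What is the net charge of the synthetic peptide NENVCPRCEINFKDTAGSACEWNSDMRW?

The side chains ionized at physiological pH are Lys/Arg (+1) and Asp/Glu (−1); with His treated as neutral, nothing else contributes.
Positive (K, R): R7, K13, R27 → +3.
Negative (D, E): E2, E9, D14, E21, D25 → −5.
Net charge = (+3) + (−5) = −2.

-2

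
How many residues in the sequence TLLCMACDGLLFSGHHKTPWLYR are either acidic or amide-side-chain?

Acidic: D, E. Amide-side-chain: N, Q.
Acidic residues here: D8 (1).
Amide-side-chain residues here: none (0).
The two groups share no amino acid, so total = 1 + 0 = 1.

1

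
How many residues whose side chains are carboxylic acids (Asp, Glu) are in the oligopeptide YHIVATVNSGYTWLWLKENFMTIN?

1

Matching residues: E18.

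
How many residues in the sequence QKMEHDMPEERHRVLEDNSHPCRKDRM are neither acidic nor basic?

Acidic: D, E. Basic: K, R, H. All other residues are neither.
Matching residues: Q1, M3, M7, P8, V14, L15, N18, S19, P21, C22, M27.

11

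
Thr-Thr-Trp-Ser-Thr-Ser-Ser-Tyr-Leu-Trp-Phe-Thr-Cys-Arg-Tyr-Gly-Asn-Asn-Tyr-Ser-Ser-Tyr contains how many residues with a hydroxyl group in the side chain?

Serine (S), threonine (T), and tyrosine (Y) each carry a hydroxyl group on the side chain.
Matching residues: Thr1, Thr2, Ser4, Thr5, Ser6, Ser7, Tyr8, Thr12, Tyr15, Tyr19, Ser20, Ser21, Tyr22.

13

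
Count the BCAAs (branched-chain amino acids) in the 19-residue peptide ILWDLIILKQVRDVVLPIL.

The BCAAs are Val, Leu, and Ile — aliphatic side chains with a branch point.
Matching residues: I1, L2, L5, I6, I7, L8, V11, V14, V15, L16, I18, L19.

12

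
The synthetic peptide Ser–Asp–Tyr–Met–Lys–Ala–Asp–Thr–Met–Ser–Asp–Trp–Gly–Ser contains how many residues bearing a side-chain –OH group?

Serine (S), threonine (T), and tyrosine (Y) each carry a hydroxyl group on the side chain.
Matching residues: Ser1, Tyr3, Thr8, Ser10, Ser14.

5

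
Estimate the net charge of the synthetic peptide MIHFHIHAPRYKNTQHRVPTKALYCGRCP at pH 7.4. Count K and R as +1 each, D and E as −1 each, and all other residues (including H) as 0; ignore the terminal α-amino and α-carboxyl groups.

+5

Positive (K, R): R10, K12, R17, K21, R27 → +5.
Negative (D, E): none → −0.
Net charge = (+5) + (−0) = +5.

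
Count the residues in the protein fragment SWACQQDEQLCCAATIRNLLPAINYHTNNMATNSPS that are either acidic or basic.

4

Acidic: D, E. Basic: H, K, R.
Acidic residues here: D7, E8 (2).
Basic residues here: R17, H26 (2).
The two groups share no amino acid, so total = 2 + 2 = 4.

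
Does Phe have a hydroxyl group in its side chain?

No

S, T, and Y are the three residues with a side-chain hydroxyl.
Phenylalanine is not in this group.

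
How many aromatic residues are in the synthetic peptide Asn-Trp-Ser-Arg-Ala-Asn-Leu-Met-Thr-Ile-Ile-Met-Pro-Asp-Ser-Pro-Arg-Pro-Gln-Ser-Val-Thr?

The aromatic amino acids are Phe (F, benzyl), Trp (W, indole), and Tyr (Y, phenol).
Matching residues: Trp2.

1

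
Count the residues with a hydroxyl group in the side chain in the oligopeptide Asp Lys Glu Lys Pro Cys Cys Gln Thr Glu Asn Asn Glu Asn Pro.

Serine (S), threonine (T), and tyrosine (Y) each carry a hydroxyl group on the side chain.
Matching residues: Thr9.

1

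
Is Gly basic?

No

K, R, and H are the three residues with basic side chains (ε-amine, guanidinium, and imidazole respectively).
Glycine is not in this group.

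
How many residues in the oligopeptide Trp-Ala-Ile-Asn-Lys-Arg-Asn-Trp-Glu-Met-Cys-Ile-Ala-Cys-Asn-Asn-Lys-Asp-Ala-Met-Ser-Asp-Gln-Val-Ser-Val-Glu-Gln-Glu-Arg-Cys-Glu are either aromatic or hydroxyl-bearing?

4

Aromatic: F, W, Y. Hydroxyl-bearing: S, T, Y.
Aromatic residues here: Trp1, Trp8 (2).
Hydroxyl-bearing residues here: Ser21, Ser25 (2).
(Y belongs to both groups, but none appear in this sequence.) Total = 2 + 2 = 4.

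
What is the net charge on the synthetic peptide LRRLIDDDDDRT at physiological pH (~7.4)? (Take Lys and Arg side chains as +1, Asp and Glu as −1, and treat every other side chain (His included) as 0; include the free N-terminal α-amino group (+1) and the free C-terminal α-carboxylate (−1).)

-2

Positive (K, R): R2, R3, R11 → +3.
Negative (D, E): D6, D7, D8, D9, D10 → −5.
The N-terminus (+1) and C-terminus (−1) cancel.
Net charge = (+3) + (−5) = −2.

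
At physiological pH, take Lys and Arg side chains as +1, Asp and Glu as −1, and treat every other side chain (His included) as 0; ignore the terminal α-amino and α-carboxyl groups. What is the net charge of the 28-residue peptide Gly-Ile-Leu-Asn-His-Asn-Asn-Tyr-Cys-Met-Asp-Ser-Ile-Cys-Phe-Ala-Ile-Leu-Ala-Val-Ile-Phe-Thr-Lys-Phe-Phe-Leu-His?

0

Positive (K, R): Lys24 → +1.
Negative (D, E): Asp11 → −1.
Net charge = (+1) + (−1) = 0.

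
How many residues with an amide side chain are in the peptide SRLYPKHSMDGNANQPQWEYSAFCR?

Only N (asparagine) and Q (glutamine) carry a side-chain carboxamide.
Matching residues: N12, N14, Q15, Q17.

4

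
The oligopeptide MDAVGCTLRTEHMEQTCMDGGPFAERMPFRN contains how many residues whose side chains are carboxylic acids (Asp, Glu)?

5

Matching residues: D2, E11, E14, D19, E25.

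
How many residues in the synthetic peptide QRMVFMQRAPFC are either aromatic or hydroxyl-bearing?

Aromatic: F, W, Y. Hydroxyl-bearing: S, T, Y.
Aromatic residues here: F5, F11 (2).
Hydroxyl-bearing residues here: none (0).
(Y belongs to both groups, but none appear in this sequence.) Total = 2 + 0 = 2.

2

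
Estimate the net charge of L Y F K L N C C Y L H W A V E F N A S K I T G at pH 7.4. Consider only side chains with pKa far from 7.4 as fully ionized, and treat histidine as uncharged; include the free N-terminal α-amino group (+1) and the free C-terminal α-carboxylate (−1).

+1

At pH ~7.4 the Lys and Arg side chains are protonated (+1), the Asp and Glu side chains are deprotonated (−1), and with His taken as neutral all other side chains carry no charge.
Positive (K, R): K4, K20 → +2.
Negative (D, E): E15 → −1.
The N-terminus (+1) and C-terminus (−1) cancel.
Net charge = (+2) + (−1) = +1.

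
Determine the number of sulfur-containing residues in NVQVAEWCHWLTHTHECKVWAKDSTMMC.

The sulfur-bearing residues are cysteine (–SH) and methionine (–S–CH₃).
Matching residues: C8, C17, M26, M27, C28.

5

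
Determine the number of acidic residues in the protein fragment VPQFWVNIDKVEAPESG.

3

Only D (aspartate) and E (glutamate) carry a side-chain carboxylic acid.
Matching residues: D9, E12, E15.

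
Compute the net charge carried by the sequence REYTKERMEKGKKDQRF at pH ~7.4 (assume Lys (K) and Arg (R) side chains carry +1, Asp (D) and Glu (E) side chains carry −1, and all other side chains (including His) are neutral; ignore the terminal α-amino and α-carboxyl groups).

+3

Positive (K, R): R1, K5, R7, K10, K12, K13, R16 → +7.
Negative (D, E): E2, E6, E9, D14 → −4.
Net charge = (+7) + (−4) = +3.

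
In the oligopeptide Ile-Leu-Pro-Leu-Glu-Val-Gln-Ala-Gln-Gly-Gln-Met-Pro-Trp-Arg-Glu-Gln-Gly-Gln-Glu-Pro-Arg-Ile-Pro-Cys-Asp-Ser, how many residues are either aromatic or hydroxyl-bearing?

Aromatic: F, W, Y. Hydroxyl-bearing: S, T, Y.
Aromatic residues here: Trp14 (1).
Hydroxyl-bearing residues here: Ser27 (1).
(Y belongs to both groups, but none appear in this sequence.) Total = 1 + 1 = 2.

2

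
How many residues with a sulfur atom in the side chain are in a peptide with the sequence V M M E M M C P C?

6

The sulfur-bearing residues are cysteine (–SH) and methionine (–S–CH₃).
Matching residues: M2, M3, M5, M6, C7, C9.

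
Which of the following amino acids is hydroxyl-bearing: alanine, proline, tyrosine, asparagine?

tyrosine

S, T, and Y are the three residues with a side-chain hydroxyl.
Of the listed options, only tyrosine belongs to this group.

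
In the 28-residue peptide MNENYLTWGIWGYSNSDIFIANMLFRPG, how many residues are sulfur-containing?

Cysteine (C, thiol) and methionine (M, thioether) are the two sulfur-containing amino acids.
Matching residues: M1, M23.

2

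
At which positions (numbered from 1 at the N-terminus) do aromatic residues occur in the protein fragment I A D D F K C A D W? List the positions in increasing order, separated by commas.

5, 10

Phenylalanine (F), tryptophan (W), and tyrosine (Y) have aromatic ring side chains.
Matching residues: F5, W10.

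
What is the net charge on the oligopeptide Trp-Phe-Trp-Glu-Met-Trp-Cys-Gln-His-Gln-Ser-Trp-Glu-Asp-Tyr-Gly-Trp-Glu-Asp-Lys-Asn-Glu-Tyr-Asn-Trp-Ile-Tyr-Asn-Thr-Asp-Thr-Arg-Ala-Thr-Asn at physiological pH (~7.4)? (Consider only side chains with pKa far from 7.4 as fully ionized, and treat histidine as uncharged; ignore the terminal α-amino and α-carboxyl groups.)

The side chains ionized at physiological pH are Lys/Arg (+1) and Asp/Glu (−1); with His treated as neutral, nothing else contributes.
Positive (K, R): Lys20, Arg32 → +2.
Negative (D, E): Glu4, Glu13, Asp14, Glu18, Asp19, Glu22, Asp30 → −7.
Net charge = (+2) + (−7) = −5.

-5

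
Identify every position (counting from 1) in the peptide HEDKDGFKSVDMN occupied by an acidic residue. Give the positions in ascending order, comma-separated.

2, 3, 5, 11

The acidic residues are Asp (D) and Glu (E), whose side chains end in a carboxylate group.
Matching residues: E2, D3, D5, D11.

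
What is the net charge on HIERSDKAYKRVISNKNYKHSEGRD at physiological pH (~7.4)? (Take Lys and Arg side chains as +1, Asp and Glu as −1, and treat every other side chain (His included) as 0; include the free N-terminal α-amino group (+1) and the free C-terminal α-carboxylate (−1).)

Positive (K, R): R4, K7, K10, R11, K16, K19, R24 → +7.
Negative (D, E): E3, D6, E22, D25 → −4.
The N-terminus (+1) and C-terminus (−1) cancel.
Net charge = (+7) + (−4) = +3.

+3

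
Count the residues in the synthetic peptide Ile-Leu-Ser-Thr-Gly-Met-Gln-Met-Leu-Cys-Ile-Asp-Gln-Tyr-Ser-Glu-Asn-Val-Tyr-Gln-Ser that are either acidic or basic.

2

Acidic: D, E. Basic: H, K, R.
Acidic residues here: Asp12, Glu16 (2).
Basic residues here: none (0).
The two groups share no amino acid, so total = 2 + 0 = 2.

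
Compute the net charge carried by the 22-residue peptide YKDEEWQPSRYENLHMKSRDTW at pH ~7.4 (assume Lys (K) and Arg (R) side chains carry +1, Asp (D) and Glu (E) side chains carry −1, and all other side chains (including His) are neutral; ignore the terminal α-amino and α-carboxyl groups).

Positive (K, R): K2, R10, K17, R19 → +4.
Negative (D, E): D3, E4, E5, E12, D20 → −5.
Net charge = (+4) + (−5) = −1.

-1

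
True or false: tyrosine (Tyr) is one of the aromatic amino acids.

F, W, and Y each carry an aromatic ring on the side chain.
Tyrosine is in this group.

True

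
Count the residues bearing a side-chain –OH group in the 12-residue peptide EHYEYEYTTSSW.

S, T, and Y are the three residues with a side-chain hydroxyl.
Matching residues: Y3, Y5, Y7, T8, T9, S10, S11.

7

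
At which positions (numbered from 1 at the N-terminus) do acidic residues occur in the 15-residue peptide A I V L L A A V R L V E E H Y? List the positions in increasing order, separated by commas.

12, 13

Only D (aspartate) and E (glutamate) carry a side-chain carboxylic acid.
Matching residues: E12, E13.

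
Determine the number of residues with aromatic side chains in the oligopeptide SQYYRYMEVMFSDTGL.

The aromatic amino acids are Phe (F, benzyl), Trp (W, indole), and Tyr (Y, phenol).
Matching residues: Y3, Y4, Y6, F11.

4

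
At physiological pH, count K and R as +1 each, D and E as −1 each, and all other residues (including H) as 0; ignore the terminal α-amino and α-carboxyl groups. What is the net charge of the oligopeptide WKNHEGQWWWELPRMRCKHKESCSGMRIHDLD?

Positive (K, R): K2, R14, R16, K18, K20, R27 → +6.
Negative (D, E): E5, E11, E21, D30, D32 → −5.
Net charge = (+6) + (−5) = +1.

+1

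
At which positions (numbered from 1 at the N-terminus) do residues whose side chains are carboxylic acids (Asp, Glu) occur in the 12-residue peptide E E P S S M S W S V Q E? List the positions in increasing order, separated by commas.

1, 2, 12

Matching residues: E1, E2, E12.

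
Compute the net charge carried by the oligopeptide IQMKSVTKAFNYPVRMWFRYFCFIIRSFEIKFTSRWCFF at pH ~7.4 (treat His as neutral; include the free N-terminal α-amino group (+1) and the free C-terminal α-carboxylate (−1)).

+6

At pH ~7.4 the Lys and Arg side chains are protonated (+1), the Asp and Glu side chains are deprotonated (−1), and with His taken as neutral all other side chains carry no charge.
Positive (K, R): K4, K8, R15, R19, R26, K31, R35 → +7.
Negative (D, E): E29 → −1.
The N-terminus (+1) and C-terminus (−1) cancel.
Net charge = (+7) + (−1) = +6.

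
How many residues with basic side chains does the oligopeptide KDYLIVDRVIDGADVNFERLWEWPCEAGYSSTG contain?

K, R, and H are the three residues with basic side chains (ε-amine, guanidinium, and imidazole respectively).
Matching residues: K1, R8, R19.

3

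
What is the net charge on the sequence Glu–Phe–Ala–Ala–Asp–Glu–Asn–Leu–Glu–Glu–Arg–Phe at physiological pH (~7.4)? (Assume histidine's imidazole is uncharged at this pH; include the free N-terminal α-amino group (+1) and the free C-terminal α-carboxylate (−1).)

At pH ~7.4 the Lys and Arg side chains are protonated (+1), the Asp and Glu side chains are deprotonated (−1), and with His taken as neutral all other side chains carry no charge.
Positive (K, R): Arg11 → +1.
Negative (D, E): Glu1, Asp5, Glu6, Glu9, Glu10 → −5.
The N-terminus (+1) and C-terminus (−1) cancel.
Net charge = (+1) + (−5) = −4.

-4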